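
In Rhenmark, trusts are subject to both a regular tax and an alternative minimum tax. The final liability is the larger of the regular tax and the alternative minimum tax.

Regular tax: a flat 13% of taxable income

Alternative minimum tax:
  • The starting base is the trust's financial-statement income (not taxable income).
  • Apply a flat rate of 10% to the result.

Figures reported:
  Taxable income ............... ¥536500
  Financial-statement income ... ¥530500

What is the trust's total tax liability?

¥69745

Regular tax:
  ¥536500 × 13% = ¥69745

Alternative minimum tax:
  Base (financial-statement income): ¥530500
  ¥530500 × 10% = ¥53050

¥69745 > ¥53050, so the regular tax governs.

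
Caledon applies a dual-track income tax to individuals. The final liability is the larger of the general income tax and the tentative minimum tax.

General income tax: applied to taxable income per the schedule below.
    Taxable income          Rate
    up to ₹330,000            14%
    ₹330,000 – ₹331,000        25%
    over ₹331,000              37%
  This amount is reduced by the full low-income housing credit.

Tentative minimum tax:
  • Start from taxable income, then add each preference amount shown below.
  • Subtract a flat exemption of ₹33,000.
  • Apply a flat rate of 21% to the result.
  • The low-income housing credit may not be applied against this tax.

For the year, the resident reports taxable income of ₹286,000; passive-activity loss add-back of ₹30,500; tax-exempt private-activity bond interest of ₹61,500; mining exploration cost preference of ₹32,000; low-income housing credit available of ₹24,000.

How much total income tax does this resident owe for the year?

Tentative minimum tax:
  Adjusted income: ₹286,000 + ₹30,500 + ₹61,500 + ₹32,000 = ₹410,000
  Less exemption ₹33,000 → base ₹377,000
  ₹377,000 × 21% = ₹79,170

General income tax:
  ₹286,000 × 14% = ₹40,040
  Less low-income housing credit ₹24,000 → ₹16,040

₹79,170 > ₹16,040, so the tentative minimum tax is the binding amount.

₹79,170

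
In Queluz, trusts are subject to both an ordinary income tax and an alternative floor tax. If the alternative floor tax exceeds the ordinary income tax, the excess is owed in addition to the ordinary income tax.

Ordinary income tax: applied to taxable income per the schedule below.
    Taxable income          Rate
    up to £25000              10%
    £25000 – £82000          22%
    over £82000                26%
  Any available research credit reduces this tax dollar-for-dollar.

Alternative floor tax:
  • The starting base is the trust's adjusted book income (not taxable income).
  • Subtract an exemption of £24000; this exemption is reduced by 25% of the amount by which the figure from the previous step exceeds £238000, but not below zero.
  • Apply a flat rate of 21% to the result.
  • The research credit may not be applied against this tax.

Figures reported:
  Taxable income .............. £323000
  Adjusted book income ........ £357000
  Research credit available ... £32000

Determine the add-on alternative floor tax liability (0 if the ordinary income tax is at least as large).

Ordinary income tax:
  £25000 × 10% = £2500
  £57000 × 22% = £12540
  £241000 × 26% = £62660
  → £77700
  Less research credit £32000 → £45700

Alternative floor tax:
  Base (adjusted book income): £357000
  Exemption: 25% × (£357000 − £238000) = £29750 ≥ £24000, so the exemption is fully phased out
  Base: £357000 − £0 = £357000
  £357000 × 21% = £74970

Excess of alternative floor tax over ordinary income tax: £74970 − £45700 = £29270.

£29270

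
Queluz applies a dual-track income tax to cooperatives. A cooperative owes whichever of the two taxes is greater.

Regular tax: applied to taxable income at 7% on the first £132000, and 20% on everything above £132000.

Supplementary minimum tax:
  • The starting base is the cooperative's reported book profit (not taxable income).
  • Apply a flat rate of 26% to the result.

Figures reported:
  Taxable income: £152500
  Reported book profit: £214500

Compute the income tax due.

£55770

Regular tax:
  £132000 × 7% = £9240
  £20500 × 20% = £4100
  → £13340

Supplementary minimum tax:
  Base (reported book profit): £214500
  £214500 × 26% = £55770

£55770 > £13340, so the supplementary minimum tax is the binding amount.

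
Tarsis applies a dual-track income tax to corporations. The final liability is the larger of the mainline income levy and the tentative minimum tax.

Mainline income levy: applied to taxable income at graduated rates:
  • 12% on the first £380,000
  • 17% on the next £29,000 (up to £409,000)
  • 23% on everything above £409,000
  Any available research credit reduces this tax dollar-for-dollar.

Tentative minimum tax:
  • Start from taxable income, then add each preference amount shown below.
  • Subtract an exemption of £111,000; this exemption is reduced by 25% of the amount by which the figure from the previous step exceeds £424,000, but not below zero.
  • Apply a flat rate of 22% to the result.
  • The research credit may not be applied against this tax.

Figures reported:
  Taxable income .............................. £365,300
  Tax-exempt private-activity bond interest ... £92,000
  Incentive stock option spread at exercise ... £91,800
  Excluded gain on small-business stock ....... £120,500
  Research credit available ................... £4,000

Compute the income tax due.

£136,400

Tentative minimum tax:
  Adjusted income: £365,300 + £92,000 + £91,800 + £120,500 = £669,600
  Exemption: £111,000 − 25% × (£669,600 − £424,000) = £111,000 − £61,400 = £49,600
  Base: £669,600 − £49,600 = £620,000
  £620,000 × 22% = £136,400

Mainline income levy:
  £365,300 × 12% = £43,836
  Less research credit £4,000 → £39,836

£136,400 > £39,836, so the tentative minimum tax is the binding amount.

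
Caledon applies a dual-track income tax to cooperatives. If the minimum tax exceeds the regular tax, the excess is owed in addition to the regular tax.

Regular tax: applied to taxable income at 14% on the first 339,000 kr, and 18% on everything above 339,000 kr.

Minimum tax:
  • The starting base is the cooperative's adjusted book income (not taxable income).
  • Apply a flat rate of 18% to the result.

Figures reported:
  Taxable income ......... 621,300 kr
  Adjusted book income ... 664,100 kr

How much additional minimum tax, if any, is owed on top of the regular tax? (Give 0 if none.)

Regular tax:
  339,000 kr × 14% = 47,460 kr
  282,300 kr × 18% = 50,814 kr
  → 98,274 kr

Minimum tax:
  Base (adjusted book income): 664,100 kr
  664,100 kr × 18% = 119,538 kr

Excess of minimum tax over regular tax: 119,538 kr − 98,274 kr = 21,264 kr.

21,264 kr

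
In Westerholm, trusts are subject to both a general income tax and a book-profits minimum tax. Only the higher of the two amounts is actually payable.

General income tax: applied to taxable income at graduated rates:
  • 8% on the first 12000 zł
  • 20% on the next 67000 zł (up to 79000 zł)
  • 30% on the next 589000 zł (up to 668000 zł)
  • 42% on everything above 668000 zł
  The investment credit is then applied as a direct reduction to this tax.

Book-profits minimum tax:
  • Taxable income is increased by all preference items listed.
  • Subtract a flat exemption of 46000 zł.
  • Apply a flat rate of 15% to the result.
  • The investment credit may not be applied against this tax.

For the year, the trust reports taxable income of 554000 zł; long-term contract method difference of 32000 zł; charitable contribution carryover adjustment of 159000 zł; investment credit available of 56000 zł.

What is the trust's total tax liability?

Book-profits minimum tax:
  Adjusted income: 554000 zł + 32000 zł + 159000 zł = 745000 zł
  Less exemption 46000 zł → base 699000 zł
  699000 zł × 15% = 104850 zł

General income tax:
  12000 zł × 8% = 960 zł
  67000 zł × 20% = 13400 zł
  475000 zł × 30% = 142500 zł
  → 156860 zł
  Less investment credit 56000 zł → 100860 zł

104850 zł > 100860 zł, so the book-profits minimum tax is the binding amount.

104850 zł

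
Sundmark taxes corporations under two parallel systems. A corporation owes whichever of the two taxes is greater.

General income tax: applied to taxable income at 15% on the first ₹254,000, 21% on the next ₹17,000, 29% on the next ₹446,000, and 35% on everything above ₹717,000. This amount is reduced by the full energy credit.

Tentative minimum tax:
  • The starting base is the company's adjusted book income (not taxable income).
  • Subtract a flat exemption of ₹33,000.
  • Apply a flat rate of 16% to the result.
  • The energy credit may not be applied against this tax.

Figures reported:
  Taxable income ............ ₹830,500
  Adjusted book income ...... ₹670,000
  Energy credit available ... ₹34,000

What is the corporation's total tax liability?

₹176,735

General income tax:
  ₹254,000 × 15% = ₹38,100
  ₹17,000 × 21% = ₹3,570
  ₹446,000 × 29% = ₹129,340
  ₹113,500 × 35% = ₹39,725
  → ₹210,735
  Less energy credit ₹34,000 → ₹176,735

Tentative minimum tax:
  Base (adjusted book income): ₹670,000
  Less exemption ₹33,000 → base ₹637,000
  ₹637,000 × 16% = ₹101,920

₹176,735 > ₹101,920, so the general income tax governs.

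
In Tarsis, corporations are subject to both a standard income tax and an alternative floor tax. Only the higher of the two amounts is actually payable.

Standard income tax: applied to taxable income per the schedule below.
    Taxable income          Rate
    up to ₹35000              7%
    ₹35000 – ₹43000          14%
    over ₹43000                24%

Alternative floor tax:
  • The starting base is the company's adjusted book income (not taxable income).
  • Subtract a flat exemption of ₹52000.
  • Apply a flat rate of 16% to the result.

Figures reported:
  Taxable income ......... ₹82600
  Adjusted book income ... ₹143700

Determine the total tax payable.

Standard income tax:
  ₹35000 × 7% = ₹2450
  ₹8000 × 14% = ₹1120
  ₹39600 × 24% = ₹9504
  → ₹13074

Alternative floor tax:
  Base (adjusted book income): ₹143700
  Less exemption ₹52000 → base ₹91700
  ₹91700 × 16% = ₹14672

₹14672 > ₹13074, so the alternative floor tax is the binding amount.

₹14672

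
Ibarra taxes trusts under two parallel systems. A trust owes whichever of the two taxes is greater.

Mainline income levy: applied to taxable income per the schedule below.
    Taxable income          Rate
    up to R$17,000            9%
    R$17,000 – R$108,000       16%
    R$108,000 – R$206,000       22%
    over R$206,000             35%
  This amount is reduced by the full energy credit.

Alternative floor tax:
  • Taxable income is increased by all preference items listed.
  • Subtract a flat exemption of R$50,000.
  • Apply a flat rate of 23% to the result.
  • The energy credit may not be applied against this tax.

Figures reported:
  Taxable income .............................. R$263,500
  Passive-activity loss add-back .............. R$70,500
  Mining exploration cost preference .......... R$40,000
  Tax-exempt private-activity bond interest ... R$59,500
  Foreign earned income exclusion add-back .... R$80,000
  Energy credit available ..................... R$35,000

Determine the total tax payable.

R$106,605

Alternative floor tax:
  Adjusted income: R$263,500 + R$70,500 + R$40,000 + R$59,500 + R$80,000 = R$513,500
  Less exemption R$50,000 → base R$463,500
  R$463,500 × 23% = R$106,605

Mainline income levy:
  R$17,000 × 9% = R$1,530
  R$91,000 × 16% = R$14,560
  R$98,000 × 22% = R$21,560
  R$57,500 × 35% = R$20,125
  → R$57,775
  Less energy credit R$35,000 → R$22,775

R$106,605 > R$22,775, so the alternative floor tax is the binding amount.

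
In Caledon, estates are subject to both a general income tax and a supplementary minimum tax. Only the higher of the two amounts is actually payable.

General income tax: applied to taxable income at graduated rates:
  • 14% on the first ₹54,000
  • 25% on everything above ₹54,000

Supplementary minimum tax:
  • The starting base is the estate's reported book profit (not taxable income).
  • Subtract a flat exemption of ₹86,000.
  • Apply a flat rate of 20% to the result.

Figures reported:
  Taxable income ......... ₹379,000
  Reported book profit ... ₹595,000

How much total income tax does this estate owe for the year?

₹101,800

Supplementary minimum tax:
  Base (reported book profit): ₹595,000
  Less exemption ₹86,000 → base ₹509,000
  ₹509,000 × 20% = ₹101,800

General income tax:
  ₹54,000 × 14% = ₹7,560
  ₹325,000 × 25% = ₹81,250
  → ₹88,810

₹101,800 > ₹88,810, so the supplementary minimum tax is the binding amount.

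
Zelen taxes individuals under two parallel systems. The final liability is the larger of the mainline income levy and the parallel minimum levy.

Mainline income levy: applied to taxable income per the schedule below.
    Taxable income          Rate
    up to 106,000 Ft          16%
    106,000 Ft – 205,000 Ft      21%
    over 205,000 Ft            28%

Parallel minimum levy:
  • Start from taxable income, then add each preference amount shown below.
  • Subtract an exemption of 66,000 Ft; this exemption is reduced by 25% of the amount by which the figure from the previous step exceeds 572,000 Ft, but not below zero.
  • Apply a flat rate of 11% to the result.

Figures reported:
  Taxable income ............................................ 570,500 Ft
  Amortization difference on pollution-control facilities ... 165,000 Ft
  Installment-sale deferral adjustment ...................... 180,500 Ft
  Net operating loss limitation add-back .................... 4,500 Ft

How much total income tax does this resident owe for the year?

Parallel minimum levy:
  Adjusted income: 570,500 Ft + 165,000 Ft + 180,500 Ft + 4,500 Ft = 920,500 Ft
  Exemption: 25% × (920,500 Ft − 572,000 Ft) = 87,125 Ft ≥ 66,000 Ft, so the exemption is fully phased out
  Base: 920,500 Ft − 0 Ft = 920,500 Ft
  920,500 Ft × 11% = 101,255 Ft

Mainline income levy:
  106,000 Ft × 16% = 16,960 Ft
  99,000 Ft × 21% = 20,790 Ft
  365,500 Ft × 28% = 102,340 Ft
  → 140,090 Ft

140,090 Ft > 101,255 Ft, so the mainline income levy governs.

140,090 Ft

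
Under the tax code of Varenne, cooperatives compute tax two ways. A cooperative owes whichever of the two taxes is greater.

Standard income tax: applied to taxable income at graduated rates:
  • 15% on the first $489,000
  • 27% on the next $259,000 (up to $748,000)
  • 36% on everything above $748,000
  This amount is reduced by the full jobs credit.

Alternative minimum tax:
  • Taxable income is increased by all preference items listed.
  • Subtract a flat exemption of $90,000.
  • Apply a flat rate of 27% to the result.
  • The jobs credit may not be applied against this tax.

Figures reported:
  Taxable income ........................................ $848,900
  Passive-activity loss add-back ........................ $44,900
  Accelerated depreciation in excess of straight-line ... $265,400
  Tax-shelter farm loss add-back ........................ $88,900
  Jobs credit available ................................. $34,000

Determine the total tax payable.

Standard income tax:
  $489,000 × 15% = $73,350
  $259,000 × 27% = $69,930
  $100,900 × 36% = $36,324
  → $179,604
  Less jobs credit $34,000 → $145,604

Alternative minimum tax:
  Adjusted income: $848,900 + $44,900 + $265,400 + $88,900 = $1,248,100
  Less exemption $90,000 → base $1,158,100
  $1,158,100 × 27% = $312,687

$312,687 > $145,604, so the alternative minimum tax is the binding amount.

$312,687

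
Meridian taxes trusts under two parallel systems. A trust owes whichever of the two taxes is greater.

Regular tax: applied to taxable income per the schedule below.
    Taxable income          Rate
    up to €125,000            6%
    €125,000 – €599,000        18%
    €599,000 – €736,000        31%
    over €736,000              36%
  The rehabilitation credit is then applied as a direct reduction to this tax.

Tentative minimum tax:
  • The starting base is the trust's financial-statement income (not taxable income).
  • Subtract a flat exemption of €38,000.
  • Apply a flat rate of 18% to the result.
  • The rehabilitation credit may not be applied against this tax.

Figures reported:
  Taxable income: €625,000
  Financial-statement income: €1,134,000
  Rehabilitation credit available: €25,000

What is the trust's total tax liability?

€197,280

Tentative minimum tax:
  Base (financial-statement income): €1,134,000
  Less exemption €38,000 → base €1,096,000
  €1,096,000 × 18% = €197,280

Regular tax:
  €125,000 × 6% = €7,500
  €474,000 × 18% = €85,320
  €26,000 × 31% = €8,060
  → €100,880
  Less rehabilitation credit €25,000 → €75,880

€197,280 > €75,880, so the tentative minimum tax is the binding amount.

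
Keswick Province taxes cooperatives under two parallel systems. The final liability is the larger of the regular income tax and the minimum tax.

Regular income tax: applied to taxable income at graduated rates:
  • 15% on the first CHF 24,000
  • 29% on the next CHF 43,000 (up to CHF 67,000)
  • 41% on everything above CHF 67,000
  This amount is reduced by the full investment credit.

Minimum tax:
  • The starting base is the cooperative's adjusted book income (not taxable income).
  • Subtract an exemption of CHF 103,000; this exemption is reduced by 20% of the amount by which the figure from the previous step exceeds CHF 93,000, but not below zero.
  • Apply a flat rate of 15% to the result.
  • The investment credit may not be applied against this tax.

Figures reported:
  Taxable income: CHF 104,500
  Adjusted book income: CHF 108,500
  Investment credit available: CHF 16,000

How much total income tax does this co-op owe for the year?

CHF 15,445

Regular income tax:
  CHF 24,000 × 15% = CHF 3,600
  CHF 43,000 × 29% = CHF 12,470
  CHF 37,500 × 41% = CHF 15,375
  → CHF 31,445
  Less investment credit CHF 16,000 → CHF 15,445

Minimum tax:
  Base (adjusted book income): CHF 108,500
  Exemption: CHF 103,000 − 20% × (CHF 108,500 − CHF 93,000) = CHF 103,000 − CHF 3,100 = CHF 99,900
  Base: CHF 108,500 − CHF 99,900 = CHF 8,600
  CHF 8,600 × 15% = CHF 1,290

CHF 15,445 > CHF 1,290, so the regular income tax governs.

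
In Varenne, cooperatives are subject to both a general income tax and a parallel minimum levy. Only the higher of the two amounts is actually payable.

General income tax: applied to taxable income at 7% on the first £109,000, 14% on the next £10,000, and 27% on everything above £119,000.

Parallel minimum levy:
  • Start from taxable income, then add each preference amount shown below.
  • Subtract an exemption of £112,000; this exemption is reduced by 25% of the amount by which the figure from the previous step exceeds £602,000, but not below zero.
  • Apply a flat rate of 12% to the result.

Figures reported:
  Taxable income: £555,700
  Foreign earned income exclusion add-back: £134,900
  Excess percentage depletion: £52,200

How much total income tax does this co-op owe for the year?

£126,939

General income tax:
  £109,000 × 7% = £7,630
  £10,000 × 14% = £1,400
  £436,700 × 27% = £117,909
  → £126,939

Parallel minimum levy:
  Adjusted income: £555,700 + £134,900 + £52,200 = £742,800
  Exemption: £112,000 − 25% × (£742,800 − £602,000) = £112,000 − £35,200 = £76,800
  Base: £742,800 − £76,800 = £666,000
  £666,000 × 12% = £79,920

£126,939 > £79,920, so the general income tax governs.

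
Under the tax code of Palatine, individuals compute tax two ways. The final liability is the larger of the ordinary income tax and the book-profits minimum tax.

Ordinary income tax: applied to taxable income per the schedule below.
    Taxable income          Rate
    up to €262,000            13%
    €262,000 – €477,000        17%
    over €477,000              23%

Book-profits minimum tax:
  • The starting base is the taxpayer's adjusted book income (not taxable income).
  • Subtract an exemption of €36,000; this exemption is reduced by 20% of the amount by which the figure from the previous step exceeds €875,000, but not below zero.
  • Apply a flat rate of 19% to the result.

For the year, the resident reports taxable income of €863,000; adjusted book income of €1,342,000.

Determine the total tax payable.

Book-profits minimum tax:
  Base (adjusted book income): €1,342,000
  Exemption: 20% × (€1,342,000 − €875,000) = €93,400 ≥ €36,000, so the exemption is fully phased out
  Base: €1,342,000 − €0 = €1,342,000
  €1,342,000 × 19% = €254,980

Ordinary income tax:
  €262,000 × 13% = €34,060
  €215,000 × 17% = €36,550
  €386,000 × 23% = €88,780
  → €159,390

€254,980 > €159,390, so the book-profits minimum tax is the binding amount.

€254,980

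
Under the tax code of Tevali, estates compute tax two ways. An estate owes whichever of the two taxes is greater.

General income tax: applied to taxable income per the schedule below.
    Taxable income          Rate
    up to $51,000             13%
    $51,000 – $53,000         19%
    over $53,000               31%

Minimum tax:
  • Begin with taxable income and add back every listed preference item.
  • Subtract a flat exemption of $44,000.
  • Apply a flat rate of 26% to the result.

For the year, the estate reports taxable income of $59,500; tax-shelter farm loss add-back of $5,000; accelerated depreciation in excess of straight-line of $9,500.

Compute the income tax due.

General income tax:
  $51,000 × 13% = $6,630
  $2,000 × 19% = $380
  $6,500 × 31% = $2,015
  → $9,025

Minimum tax:
  Adjusted income: $59,500 + $5,000 + $9,500 = $74,000
  Less exemption $44,000 → base $30,000
  $30,000 × 26% = $7,800

$9,025 > $7,800, so the general income tax governs.

$9,025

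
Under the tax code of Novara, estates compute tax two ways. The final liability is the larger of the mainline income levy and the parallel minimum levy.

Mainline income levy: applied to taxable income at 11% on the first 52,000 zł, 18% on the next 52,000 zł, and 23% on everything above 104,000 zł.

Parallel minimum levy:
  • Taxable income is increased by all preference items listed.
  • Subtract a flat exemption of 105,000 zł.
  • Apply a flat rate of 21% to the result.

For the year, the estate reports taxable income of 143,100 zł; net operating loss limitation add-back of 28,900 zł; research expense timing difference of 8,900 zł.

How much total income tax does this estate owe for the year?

24,073 zł

Mainline income levy:
  52,000 zł × 11% = 5,720 zł
  52,000 zł × 18% = 9,360 zł
  39,100 zł × 23% = 8,993 zł
  → 24,073 zł

Parallel minimum levy:
  Adjusted income: 143,100 zł + 28,900 zł + 8,900 zł = 180,900 zł
  Less exemption 105,000 zł → base 75,900 zł
  75,900 zł × 21% = 15,939 zł

24,073 zł > 15,939 zł, so the mainline income levy governs.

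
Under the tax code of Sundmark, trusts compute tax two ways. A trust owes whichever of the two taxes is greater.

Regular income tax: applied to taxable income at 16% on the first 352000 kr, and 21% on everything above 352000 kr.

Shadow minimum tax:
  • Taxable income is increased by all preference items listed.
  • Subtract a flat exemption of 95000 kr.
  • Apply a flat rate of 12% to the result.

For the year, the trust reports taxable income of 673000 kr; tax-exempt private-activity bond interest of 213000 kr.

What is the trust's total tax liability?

Shadow minimum tax:
  Adjusted income: 673000 kr + 213000 kr = 886000 kr
  Less exemption 95000 kr → base 791000 kr
  791000 kr × 12% = 94920 kr

Regular income tax:
  352000 kr × 16% = 56320 kr
  321000 kr × 21% = 67410 kr
  → 123730 kr

123730 kr > 94920 kr, so the regular income tax governs.

123730 kr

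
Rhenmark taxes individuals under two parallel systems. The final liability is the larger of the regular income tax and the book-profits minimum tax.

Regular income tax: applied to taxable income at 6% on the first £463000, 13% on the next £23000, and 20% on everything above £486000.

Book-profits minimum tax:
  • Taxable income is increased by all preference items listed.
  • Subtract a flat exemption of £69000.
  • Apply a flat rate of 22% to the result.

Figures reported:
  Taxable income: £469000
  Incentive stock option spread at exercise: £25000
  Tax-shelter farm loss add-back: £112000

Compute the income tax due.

£118140

Regular income tax:
  £463000 × 6% = £27780
  £6000 × 13% = £780
  → £28560

Book-profits minimum tax:
  Adjusted income: £469000 + £25000 + £112000 = £606000
  Less exemption £69000 → base £537000
  £537000 × 22% = £118140

£118140 > £28560, so the book-profits minimum tax is the binding amount.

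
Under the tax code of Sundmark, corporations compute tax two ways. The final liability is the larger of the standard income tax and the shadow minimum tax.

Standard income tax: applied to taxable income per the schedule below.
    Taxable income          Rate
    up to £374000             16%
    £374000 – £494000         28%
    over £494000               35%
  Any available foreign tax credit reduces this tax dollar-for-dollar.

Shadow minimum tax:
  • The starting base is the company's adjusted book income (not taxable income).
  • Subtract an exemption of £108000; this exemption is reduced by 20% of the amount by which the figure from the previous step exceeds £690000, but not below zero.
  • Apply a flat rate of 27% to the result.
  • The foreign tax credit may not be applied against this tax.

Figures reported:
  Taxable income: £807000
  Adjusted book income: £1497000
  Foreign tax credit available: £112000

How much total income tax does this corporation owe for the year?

Standard income tax:
  £374000 × 16% = £59840
  £120000 × 28% = £33600
  £313000 × 35% = £109550
  → £202990
  Less foreign tax credit £112000 → £90990

Shadow minimum tax:
  Base (adjusted book income): £1497000
  Exemption: 20% × (£1497000 − £690000) = £161400 ≥ £108000, so the exemption is fully phased out
  Base: £1497000 − £0 = £1497000
  £1497000 × 27% = £404190

£404190 > £90990, so the shadow minimum tax is the binding amount.

£404190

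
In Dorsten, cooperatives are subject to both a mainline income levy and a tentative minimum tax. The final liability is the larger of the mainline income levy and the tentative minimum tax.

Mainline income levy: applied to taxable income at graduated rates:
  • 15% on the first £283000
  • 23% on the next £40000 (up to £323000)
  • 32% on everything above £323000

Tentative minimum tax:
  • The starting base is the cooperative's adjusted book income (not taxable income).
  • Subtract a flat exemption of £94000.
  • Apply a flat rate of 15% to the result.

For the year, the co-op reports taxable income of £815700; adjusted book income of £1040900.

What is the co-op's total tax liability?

£209314

Mainline income levy:
  £283000 × 15% = £42450
  £40000 × 23% = £9200
  £492700 × 32% = £157664
  → £209314

Tentative minimum tax:
  Base (adjusted book income): £1040900
  Less exemption £94000 → base £946900
  £946900 × 15% = £142035

£209314 > £142035, so the mainline income levy governs.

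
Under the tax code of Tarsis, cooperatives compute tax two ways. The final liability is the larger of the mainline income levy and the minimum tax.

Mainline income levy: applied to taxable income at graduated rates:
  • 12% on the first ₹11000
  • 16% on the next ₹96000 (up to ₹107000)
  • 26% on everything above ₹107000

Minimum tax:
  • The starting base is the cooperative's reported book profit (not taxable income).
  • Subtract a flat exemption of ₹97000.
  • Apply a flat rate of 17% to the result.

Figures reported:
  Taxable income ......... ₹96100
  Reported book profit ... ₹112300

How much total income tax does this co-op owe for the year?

₹14936

Minimum tax:
  Base (reported book profit): ₹112300
  Less exemption ₹97000 → base ₹15300
  ₹15300 × 17% = ₹2601

Mainline income levy:
  ₹11000 × 12% = ₹1320
  ₹85100 × 16% = ₹13616
  → ₹14936

₹14936 > ₹2601, so the mainline income levy governs.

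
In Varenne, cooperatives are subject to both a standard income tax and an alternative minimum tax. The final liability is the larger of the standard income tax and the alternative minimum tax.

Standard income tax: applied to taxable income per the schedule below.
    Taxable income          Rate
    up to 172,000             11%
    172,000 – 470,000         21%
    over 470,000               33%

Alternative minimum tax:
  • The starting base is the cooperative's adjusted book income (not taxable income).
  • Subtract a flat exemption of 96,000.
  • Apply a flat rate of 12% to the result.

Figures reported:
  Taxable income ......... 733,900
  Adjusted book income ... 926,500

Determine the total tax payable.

Alternative minimum tax:
  Base (adjusted book income): 926,500
  Less exemption 96,000 → base 830,500
  830,500 × 12% = 99,660

Standard income tax:
  172,000 × 11% = 18,920
  298,000 × 21% = 62,580
  263,900 × 33% = 87,087
  → 168,587

168,587 > 99,660, so the standard income tax governs.

168,587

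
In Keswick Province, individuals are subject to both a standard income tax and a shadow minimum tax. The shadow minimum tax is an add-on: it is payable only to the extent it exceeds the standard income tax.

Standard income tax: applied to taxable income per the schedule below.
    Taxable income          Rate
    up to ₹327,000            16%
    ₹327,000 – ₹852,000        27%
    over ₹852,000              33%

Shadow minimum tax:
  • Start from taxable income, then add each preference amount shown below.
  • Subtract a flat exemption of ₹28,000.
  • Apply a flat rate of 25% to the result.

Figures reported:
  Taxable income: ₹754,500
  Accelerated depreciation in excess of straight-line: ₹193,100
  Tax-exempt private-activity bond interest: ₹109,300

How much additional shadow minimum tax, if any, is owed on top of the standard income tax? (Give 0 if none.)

₹89,480

Shadow minimum tax:
  Adjusted income: ₹754,500 + ₹193,100 + ₹109,300 = ₹1,056,900
  Less exemption ₹28,000 → base ₹1,028,900
  ₹1,028,900 × 25% = ₹257,225

Standard income tax:
  ₹327,000 × 16% = ₹52,320
  ₹427,500 × 27% = ₹115,425
  → ₹167,745

Excess of shadow minimum tax over standard income tax: ₹257,225 − ₹167,745 = ₹89,480.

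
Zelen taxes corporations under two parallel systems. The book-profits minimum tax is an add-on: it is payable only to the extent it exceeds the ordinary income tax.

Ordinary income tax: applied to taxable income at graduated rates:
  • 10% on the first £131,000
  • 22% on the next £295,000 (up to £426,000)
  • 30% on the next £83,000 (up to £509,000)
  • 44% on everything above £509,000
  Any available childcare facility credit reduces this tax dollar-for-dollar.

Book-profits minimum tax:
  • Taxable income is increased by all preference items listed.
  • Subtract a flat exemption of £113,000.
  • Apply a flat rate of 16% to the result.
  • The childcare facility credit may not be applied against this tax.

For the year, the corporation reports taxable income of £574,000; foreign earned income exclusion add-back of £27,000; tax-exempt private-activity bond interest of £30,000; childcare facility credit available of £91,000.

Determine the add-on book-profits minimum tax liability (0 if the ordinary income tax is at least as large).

£42,380

Ordinary income tax:
  £131,000 × 10% = £13,100
  £295,000 × 22% = £64,900
  £83,000 × 30% = £24,900
  £65,000 × 44% = £28,600
  → £131,500
  Less childcare facility credit £91,000 → £40,500

Book-profits minimum tax:
  Adjusted income: £574,000 + £27,000 + £30,000 = £631,000
  Less exemption £113,000 → base £518,000
  £518,000 × 16% = £82,880

Excess of book-profits minimum tax over ordinary income tax: £82,880 − £40,500 = £42,380.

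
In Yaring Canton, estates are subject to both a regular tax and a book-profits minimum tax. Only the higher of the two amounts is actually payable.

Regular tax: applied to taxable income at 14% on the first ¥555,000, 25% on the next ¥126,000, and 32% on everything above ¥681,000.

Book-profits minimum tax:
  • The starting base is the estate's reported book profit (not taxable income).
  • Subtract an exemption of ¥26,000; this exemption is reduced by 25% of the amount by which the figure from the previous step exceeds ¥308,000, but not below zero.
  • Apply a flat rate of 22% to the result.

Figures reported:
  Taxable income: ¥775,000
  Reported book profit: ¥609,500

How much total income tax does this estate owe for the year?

Regular tax:
  ¥555,000 × 14% = ¥77,700
  ¥126,000 × 25% = ¥31,500
  ¥94,000 × 32% = ¥30,080
  → ¥139,280

Book-profits minimum tax:
  Base (reported book profit): ¥609,500
  Exemption: 25% × (¥609,500 − ¥308,000) = ¥75,375 ≥ ¥26,000, so the exemption is fully phased out
  Base: ¥609,500 − ¥0 = ¥609,500
  ¥609,500 × 22% = ¥134,090

¥139,280 > ¥134,090, so the regular tax governs.

¥139,280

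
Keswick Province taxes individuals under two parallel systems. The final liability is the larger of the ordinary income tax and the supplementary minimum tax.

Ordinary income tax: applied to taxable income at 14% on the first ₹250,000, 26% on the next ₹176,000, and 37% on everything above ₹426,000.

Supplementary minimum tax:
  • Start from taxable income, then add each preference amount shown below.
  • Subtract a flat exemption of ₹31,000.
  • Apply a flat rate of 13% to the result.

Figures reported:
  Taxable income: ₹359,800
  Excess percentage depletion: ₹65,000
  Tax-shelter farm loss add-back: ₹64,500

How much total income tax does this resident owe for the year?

Ordinary income tax:
  ₹250,000 × 14% = ₹35,000
  ₹109,800 × 26% = ₹28,548
  → ₹63,548

Supplementary minimum tax:
  Adjusted income: ₹359,800 + ₹65,000 + ₹64,500 = ₹489,300
  Less exemption ₹31,000 → base ₹458,300
  ₹458,300 × 13% = ₹59,579

₹63,548 > ₹59,579, so the ordinary income tax governs.

₹63,548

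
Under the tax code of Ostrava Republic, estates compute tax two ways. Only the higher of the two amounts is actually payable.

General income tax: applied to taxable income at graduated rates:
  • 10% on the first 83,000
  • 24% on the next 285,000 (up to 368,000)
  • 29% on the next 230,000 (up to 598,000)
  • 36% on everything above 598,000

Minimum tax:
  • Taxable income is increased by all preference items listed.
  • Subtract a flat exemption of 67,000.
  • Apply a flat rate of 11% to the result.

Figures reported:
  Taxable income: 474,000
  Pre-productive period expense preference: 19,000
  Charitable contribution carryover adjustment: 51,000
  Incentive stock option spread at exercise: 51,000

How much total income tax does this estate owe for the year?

107,440

Minimum tax:
  Adjusted income: 474,000 + 19,000 + 51,000 + 51,000 = 595,000
  Less exemption 67,000 → base 528,000
  528,000 × 11% = 58,080

General income tax:
  83,000 × 10% = 8,300
  285,000 × 24% = 68,400
  106,000 × 29% = 30,740
  → 107,440

107,440 > 58,080, so the general income tax governs.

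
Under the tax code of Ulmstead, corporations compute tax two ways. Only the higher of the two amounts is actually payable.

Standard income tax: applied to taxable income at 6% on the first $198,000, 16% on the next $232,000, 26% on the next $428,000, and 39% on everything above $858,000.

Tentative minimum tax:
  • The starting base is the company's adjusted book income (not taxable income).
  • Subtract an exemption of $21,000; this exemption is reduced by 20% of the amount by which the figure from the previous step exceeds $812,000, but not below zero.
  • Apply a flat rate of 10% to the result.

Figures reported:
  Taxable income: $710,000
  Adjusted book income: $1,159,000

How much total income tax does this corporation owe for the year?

Standard income tax:
  $198,000 × 6% = $11,880
  $232,000 × 16% = $37,120
  $280,000 × 26% = $72,800
  → $121,800

Tentative minimum tax:
  Base (adjusted book income): $1,159,000
  Exemption: 20% × ($1,159,000 − $812,000) = $69,400 ≥ $21,000, so the exemption is fully phased out
  Base: $1,159,000 − $0 = $1,159,000
  $1,159,000 × 10% = $115,900

$121,800 > $115,900, so the standard income tax governs.

$121,800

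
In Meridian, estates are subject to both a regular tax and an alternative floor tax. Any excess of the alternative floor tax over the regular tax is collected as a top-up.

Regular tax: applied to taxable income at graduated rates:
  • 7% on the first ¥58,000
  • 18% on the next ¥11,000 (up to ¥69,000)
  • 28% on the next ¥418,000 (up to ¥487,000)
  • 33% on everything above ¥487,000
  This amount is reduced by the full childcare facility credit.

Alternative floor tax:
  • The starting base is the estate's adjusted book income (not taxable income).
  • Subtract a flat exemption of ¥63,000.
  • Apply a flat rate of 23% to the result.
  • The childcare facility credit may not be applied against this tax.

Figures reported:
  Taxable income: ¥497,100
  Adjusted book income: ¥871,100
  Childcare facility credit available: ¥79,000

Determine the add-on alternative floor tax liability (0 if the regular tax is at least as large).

Regular tax:
  ¥58,000 × 7% = ¥4,060
  ¥11,000 × 18% = ¥1,980
  ¥418,000 × 28% = ¥117,040
  ¥10,100 × 33% = ¥3,333
  → ¥126,413
  Less childcare facility credit ¥79,000 → ¥47,413

Alternative floor tax:
  Base (adjusted book income): ¥871,100
  Less exemption ¥63,000 → base ¥808,100
  ¥808,100 × 23% = ¥185,863

Excess of alternative floor tax over regular tax: ¥185,863 − ¥47,413 = ¥138,450.

¥138,450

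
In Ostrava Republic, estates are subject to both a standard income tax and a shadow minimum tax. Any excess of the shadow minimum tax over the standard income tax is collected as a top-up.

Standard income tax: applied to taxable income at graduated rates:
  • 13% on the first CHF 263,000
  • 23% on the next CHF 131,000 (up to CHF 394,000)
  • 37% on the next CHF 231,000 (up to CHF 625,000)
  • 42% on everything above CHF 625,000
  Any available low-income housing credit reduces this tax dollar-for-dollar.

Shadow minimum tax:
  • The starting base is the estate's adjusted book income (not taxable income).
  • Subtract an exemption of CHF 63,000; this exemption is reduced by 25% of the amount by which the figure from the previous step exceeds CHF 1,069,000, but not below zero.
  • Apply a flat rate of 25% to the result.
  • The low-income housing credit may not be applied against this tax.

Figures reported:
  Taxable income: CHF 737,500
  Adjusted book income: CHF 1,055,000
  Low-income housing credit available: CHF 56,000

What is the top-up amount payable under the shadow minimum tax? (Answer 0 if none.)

Shadow minimum tax:
  Base (adjusted book income): CHF 1,055,000
  Exemption: CHF 1,055,000 ≤ CHF 1,069,000, so full CHF 63,000 applies
  Base: CHF 1,055,000 − CHF 63,000 = CHF 992,000
  CHF 992,000 × 25% = CHF 248,000

Standard income tax:
  CHF 263,000 × 13% = CHF 34,190
  CHF 131,000 × 23% = CHF 30,130
  CHF 231,000 × 37% = CHF 85,470
  CHF 112,500 × 42% = CHF 47,250
  → CHF 197,040
  Less low-income housing credit CHF 56,000 → CHF 141,040

Excess of shadow minimum tax over standard income tax: CHF 248,000 − CHF 141,040 = CHF 106,960.

CHF 106,960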